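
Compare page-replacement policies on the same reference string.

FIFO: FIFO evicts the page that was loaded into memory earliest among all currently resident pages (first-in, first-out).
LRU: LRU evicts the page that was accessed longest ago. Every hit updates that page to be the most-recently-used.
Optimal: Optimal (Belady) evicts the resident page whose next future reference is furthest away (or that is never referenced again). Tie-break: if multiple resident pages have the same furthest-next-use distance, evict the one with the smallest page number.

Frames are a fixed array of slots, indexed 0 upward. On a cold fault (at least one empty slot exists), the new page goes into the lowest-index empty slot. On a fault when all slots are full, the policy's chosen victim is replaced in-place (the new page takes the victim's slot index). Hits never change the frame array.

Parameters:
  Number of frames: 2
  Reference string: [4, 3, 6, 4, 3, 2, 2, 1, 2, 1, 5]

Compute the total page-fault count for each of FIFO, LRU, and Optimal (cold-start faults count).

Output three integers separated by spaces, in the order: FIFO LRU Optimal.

Answer: 8 8 7

Derivation:
--- FIFO ---
  step 0: ref 4 -> FAULT, frames=[4,-] (faults so far: 1)
  step 1: ref 3 -> FAULT, frames=[4,3] (faults so far: 2)
  step 2: ref 6 -> FAULT, evict 4, frames=[6,3] (faults so far: 3)
  step 3: ref 4 -> FAULT, evict 3, frames=[6,4] (faults so far: 4)
  step 4: ref 3 -> FAULT, evict 6, frames=[3,4] (faults so far: 5)
  step 5: ref 2 -> FAULT, evict 4, frames=[3,2] (faults so far: 6)
  step 6: ref 2 -> HIT, frames=[3,2] (faults so far: 6)
  step 7: ref 1 -> FAULT, evict 3, frames=[1,2] (faults so far: 7)
  step 8: ref 2 -> HIT, frames=[1,2] (faults so far: 7)
  step 9: ref 1 -> HIT, frames=[1,2] (faults so far: 7)
  step 10: ref 5 -> FAULT, evict 2, frames=[1,5] (faults so far: 8)
  FIFO total faults: 8
--- LRU ---
  step 0: ref 4 -> FAULT, frames=[4,-] (faults so far: 1)
  step 1: ref 3 -> FAULT, frames=[4,3] (faults so far: 2)
  step 2: ref 6 -> FAULT, evict 4, frames=[6,3] (faults so far: 3)
  step 3: ref 4 -> FAULT, evict 3, frames=[6,4] (faults so far: 4)
  step 4: ref 3 -> FAULT, evict 6, frames=[3,4] (faults so far: 5)
  step 5: ref 2 -> FAULT, evict 4, frames=[3,2] (faults so far: 6)
  step 6: ref 2 -> HIT, frames=[3,2] (faults so far: 6)
  step 7: ref 1 -> FAULT, evict 3, frames=[1,2] (faults so far: 7)
  step 8: ref 2 -> HIT, frames=[1,2] (faults so far: 7)
  step 9: ref 1 -> HIT, frames=[1,2] (faults so far: 7)
  step 10: ref 5 -> FAULT, evict 2, frames=[1,5] (faults so far: 8)
  LRU total faults: 8
--- Optimal ---
  step 0: ref 4 -> FAULT, frames=[4,-] (faults so far: 1)
  step 1: ref 3 -> FAULT, frames=[4,3] (faults so far: 2)
  step 2: ref 6 -> FAULT, evict 3, frames=[4,6] (faults so far: 3)
  step 3: ref 4 -> HIT, frames=[4,6] (faults so far: 3)
  step 4: ref 3 -> FAULT, evict 4, frames=[3,6] (faults so far: 4)
  step 5: ref 2 -> FAULT, evict 3, frames=[2,6] (faults so far: 5)
  step 6: ref 2 -> HIT, frames=[2,6] (faults so far: 5)
  step 7: ref 1 -> FAULT, evict 6, frames=[2,1] (faults so far: 6)
  step 8: ref 2 -> HIT, frames=[2,1] (faults so far: 6)
  step 9: ref 1 -> HIT, frames=[2,1] (faults so far: 6)
  step 10: ref 5 -> FAULT, evict 1, frames=[2,5] (faults so far: 7)
  Optimal total faults: 7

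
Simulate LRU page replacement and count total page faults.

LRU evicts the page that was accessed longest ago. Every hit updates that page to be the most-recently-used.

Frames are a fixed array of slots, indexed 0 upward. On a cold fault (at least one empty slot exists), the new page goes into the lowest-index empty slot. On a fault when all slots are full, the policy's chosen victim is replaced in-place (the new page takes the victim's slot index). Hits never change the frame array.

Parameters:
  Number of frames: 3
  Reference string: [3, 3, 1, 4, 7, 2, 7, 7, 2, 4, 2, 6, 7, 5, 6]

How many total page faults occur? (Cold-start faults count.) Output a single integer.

Answer: 8

Derivation:
Step 0: ref 3 → FAULT, frames=[3,-,-]
Step 1: ref 3 → HIT, frames=[3,-,-]
Step 2: ref 1 → FAULT, frames=[3,1,-]
Step 3: ref 4 → FAULT, frames=[3,1,4]
Step 4: ref 7 → FAULT (evict 3), frames=[7,1,4]
Step 5: ref 2 → FAULT (evict 1), frames=[7,2,4]
Step 6: ref 7 → HIT, frames=[7,2,4]
Step 7: ref 7 → HIT, frames=[7,2,4]
Step 8: ref 2 → HIT, frames=[7,2,4]
Step 9: ref 4 → HIT, frames=[7,2,4]
Step 10: ref 2 → HIT, frames=[7,2,4]
Step 11: ref 6 → FAULT (evict 7), frames=[6,2,4]
Step 12: ref 7 → FAULT (evict 4), frames=[6,2,7]
Step 13: ref 5 → FAULT (evict 2), frames=[6,5,7]
Step 14: ref 6 → HIT, frames=[6,5,7]
Total faults: 8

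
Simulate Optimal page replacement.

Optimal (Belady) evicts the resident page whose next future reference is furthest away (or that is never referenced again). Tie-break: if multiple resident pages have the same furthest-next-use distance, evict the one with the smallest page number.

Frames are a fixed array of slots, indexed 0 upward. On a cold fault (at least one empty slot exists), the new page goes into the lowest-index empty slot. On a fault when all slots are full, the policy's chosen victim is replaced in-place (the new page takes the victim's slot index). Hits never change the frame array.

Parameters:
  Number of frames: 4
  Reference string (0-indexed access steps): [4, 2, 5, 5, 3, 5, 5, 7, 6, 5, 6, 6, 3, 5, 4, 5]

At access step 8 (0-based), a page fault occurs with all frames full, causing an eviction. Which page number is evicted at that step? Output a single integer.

Answer: 7

Derivation:
Step 0: ref 4 -> FAULT, frames=[4,-,-,-]
Step 1: ref 2 -> FAULT, frames=[4,2,-,-]
Step 2: ref 5 -> FAULT, frames=[4,2,5,-]
Step 3: ref 5 -> HIT, frames=[4,2,5,-]
Step 4: ref 3 -> FAULT, frames=[4,2,5,3]
Step 5: ref 5 -> HIT, frames=[4,2,5,3]
Step 6: ref 5 -> HIT, frames=[4,2,5,3]
Step 7: ref 7 -> FAULT, evict 2, frames=[4,7,5,3]
Step 8: ref 6 -> FAULT, evict 7, frames=[4,6,5,3]
At step 8: evicted page 7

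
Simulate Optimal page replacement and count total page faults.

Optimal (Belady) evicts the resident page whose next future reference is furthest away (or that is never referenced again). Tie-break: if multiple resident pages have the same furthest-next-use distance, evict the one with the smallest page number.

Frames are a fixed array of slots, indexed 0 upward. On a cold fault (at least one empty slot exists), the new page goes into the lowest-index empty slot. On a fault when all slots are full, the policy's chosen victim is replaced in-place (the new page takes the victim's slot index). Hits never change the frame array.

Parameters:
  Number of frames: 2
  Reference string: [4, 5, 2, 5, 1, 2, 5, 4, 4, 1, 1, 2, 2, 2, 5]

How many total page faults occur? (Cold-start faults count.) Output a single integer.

Answer: 8

Derivation:
Step 0: ref 4 → FAULT, frames=[4,-]
Step 1: ref 5 → FAULT, frames=[4,5]
Step 2: ref 2 → FAULT (evict 4), frames=[2,5]
Step 3: ref 5 → HIT, frames=[2,5]
Step 4: ref 1 → FAULT (evict 5), frames=[2,1]
Step 5: ref 2 → HIT, frames=[2,1]
Step 6: ref 5 → FAULT (evict 2), frames=[5,1]
Step 7: ref 4 → FAULT (evict 5), frames=[4,1]
Step 8: ref 4 → HIT, frames=[4,1]
Step 9: ref 1 → HIT, frames=[4,1]
Step 10: ref 1 → HIT, frames=[4,1]
Step 11: ref 2 → FAULT (evict 1), frames=[4,2]
Step 12: ref 2 → HIT, frames=[4,2]
Step 13: ref 2 → HIT, frames=[4,2]
Step 14: ref 5 → FAULT (evict 2), frames=[4,5]
Total faults: 8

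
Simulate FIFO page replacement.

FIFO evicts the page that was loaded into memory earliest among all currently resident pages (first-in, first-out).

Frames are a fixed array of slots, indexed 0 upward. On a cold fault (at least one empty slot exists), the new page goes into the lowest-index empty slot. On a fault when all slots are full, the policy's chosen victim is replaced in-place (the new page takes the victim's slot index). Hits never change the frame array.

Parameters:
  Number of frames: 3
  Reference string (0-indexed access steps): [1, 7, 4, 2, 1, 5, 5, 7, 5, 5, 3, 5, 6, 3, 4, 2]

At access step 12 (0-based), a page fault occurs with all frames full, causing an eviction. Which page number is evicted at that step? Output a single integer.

Step 0: ref 1 -> FAULT, frames=[1,-,-]
Step 1: ref 7 -> FAULT, frames=[1,7,-]
Step 2: ref 4 -> FAULT, frames=[1,7,4]
Step 3: ref 2 -> FAULT, evict 1, frames=[2,7,4]
Step 4: ref 1 -> FAULT, evict 7, frames=[2,1,4]
Step 5: ref 5 -> FAULT, evict 4, frames=[2,1,5]
Step 6: ref 5 -> HIT, frames=[2,1,5]
Step 7: ref 7 -> FAULT, evict 2, frames=[7,1,5]
Step 8: ref 5 -> HIT, frames=[7,1,5]
Step 9: ref 5 -> HIT, frames=[7,1,5]
Step 10: ref 3 -> FAULT, evict 1, frames=[7,3,5]
Step 11: ref 5 -> HIT, frames=[7,3,5]
Step 12: ref 6 -> FAULT, evict 5, frames=[7,3,6]
At step 12: evicted page 5

Answer: 5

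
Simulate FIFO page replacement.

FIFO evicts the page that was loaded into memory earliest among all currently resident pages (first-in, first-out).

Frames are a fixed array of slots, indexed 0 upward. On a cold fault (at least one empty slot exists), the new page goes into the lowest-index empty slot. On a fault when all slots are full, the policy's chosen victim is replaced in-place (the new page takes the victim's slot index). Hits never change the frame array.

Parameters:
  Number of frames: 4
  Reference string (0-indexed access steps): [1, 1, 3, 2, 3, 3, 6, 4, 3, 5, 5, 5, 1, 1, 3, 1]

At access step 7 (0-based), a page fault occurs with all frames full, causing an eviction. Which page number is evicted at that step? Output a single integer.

Answer: 1

Derivation:
Step 0: ref 1 -> FAULT, frames=[1,-,-,-]
Step 1: ref 1 -> HIT, frames=[1,-,-,-]
Step 2: ref 3 -> FAULT, frames=[1,3,-,-]
Step 3: ref 2 -> FAULT, frames=[1,3,2,-]
Step 4: ref 3 -> HIT, frames=[1,3,2,-]
Step 5: ref 3 -> HIT, frames=[1,3,2,-]
Step 6: ref 6 -> FAULT, frames=[1,3,2,6]
Step 7: ref 4 -> FAULT, evict 1, frames=[4,3,2,6]
At step 7: evicted page 1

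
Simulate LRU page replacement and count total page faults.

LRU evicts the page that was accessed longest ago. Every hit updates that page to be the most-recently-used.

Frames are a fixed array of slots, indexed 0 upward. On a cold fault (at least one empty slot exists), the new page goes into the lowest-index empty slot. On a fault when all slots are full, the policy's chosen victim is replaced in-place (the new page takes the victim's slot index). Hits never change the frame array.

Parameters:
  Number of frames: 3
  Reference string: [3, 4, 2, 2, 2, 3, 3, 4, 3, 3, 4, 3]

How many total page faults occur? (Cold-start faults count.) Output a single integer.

Answer: 3

Derivation:
Step 0: ref 3 → FAULT, frames=[3,-,-]
Step 1: ref 4 → FAULT, frames=[3,4,-]
Step 2: ref 2 → FAULT, frames=[3,4,2]
Step 3: ref 2 → HIT, frames=[3,4,2]
Step 4: ref 2 → HIT, frames=[3,4,2]
Step 5: ref 3 → HIT, frames=[3,4,2]
Step 6: ref 3 → HIT, frames=[3,4,2]
Step 7: ref 4 → HIT, frames=[3,4,2]
Step 8: ref 3 → HIT, frames=[3,4,2]
Step 9: ref 3 → HIT, frames=[3,4,2]
Step 10: ref 4 → HIT, frames=[3,4,2]
Step 11: ref 3 → HIT, frames=[3,4,2]
Total faults: 3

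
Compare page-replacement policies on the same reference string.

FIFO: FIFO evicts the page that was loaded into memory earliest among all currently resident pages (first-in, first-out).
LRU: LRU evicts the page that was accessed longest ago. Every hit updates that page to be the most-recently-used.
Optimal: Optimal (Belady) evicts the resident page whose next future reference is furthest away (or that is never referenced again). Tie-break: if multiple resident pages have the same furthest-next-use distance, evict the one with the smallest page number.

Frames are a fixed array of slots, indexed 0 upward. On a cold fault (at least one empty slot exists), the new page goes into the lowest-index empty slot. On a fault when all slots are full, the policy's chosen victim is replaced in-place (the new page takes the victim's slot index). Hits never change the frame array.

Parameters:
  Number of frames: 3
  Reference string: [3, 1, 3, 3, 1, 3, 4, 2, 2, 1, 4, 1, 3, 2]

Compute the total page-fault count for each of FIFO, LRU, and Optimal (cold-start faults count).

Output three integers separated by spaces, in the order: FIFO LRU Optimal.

Answer: 5 7 5

Derivation:
--- FIFO ---
  step 0: ref 3 -> FAULT, frames=[3,-,-] (faults so far: 1)
  step 1: ref 1 -> FAULT, frames=[3,1,-] (faults so far: 2)
  step 2: ref 3 -> HIT, frames=[3,1,-] (faults so far: 2)
  step 3: ref 3 -> HIT, frames=[3,1,-] (faults so far: 2)
  step 4: ref 1 -> HIT, frames=[3,1,-] (faults so far: 2)
  step 5: ref 3 -> HIT, frames=[3,1,-] (faults so far: 2)
  step 6: ref 4 -> FAULT, frames=[3,1,4] (faults so far: 3)
  step 7: ref 2 -> FAULT, evict 3, frames=[2,1,4] (faults so far: 4)
  step 8: ref 2 -> HIT, frames=[2,1,4] (faults so far: 4)
  step 9: ref 1 -> HIT, frames=[2,1,4] (faults so far: 4)
  step 10: ref 4 -> HIT, frames=[2,1,4] (faults so far: 4)
  step 11: ref 1 -> HIT, frames=[2,1,4] (faults so far: 4)
  step 12: ref 3 -> FAULT, evict 1, frames=[2,3,4] (faults so far: 5)
  step 13: ref 2 -> HIT, frames=[2,3,4] (faults so far: 5)
  FIFO total faults: 5
--- LRU ---
  step 0: ref 3 -> FAULT, frames=[3,-,-] (faults so far: 1)
  step 1: ref 1 -> FAULT, frames=[3,1,-] (faults so far: 2)
  step 2: ref 3 -> HIT, frames=[3,1,-] (faults so far: 2)
  step 3: ref 3 -> HIT, frames=[3,1,-] (faults so far: 2)
  step 4: ref 1 -> HIT, frames=[3,1,-] (faults so far: 2)
  step 5: ref 3 -> HIT, frames=[3,1,-] (faults so far: 2)
  step 6: ref 4 -> FAULT, frames=[3,1,4] (faults so far: 3)
  step 7: ref 2 -> FAULT, evict 1, frames=[3,2,4] (faults so far: 4)
  step 8: ref 2 -> HIT, frames=[3,2,4] (faults so far: 4)
  step 9: ref 1 -> FAULT, evict 3, frames=[1,2,4] (faults so far: 5)
  step 10: ref 4 -> HIT, frames=[1,2,4] (faults so far: 5)
  step 11: ref 1 -> HIT, frames=[1,2,4] (faults so far: 5)
  step 12: ref 3 -> FAULT, evict 2, frames=[1,3,4] (faults so far: 6)
  step 13: ref 2 -> FAULT, evict 4, frames=[1,3,2] (faults so far: 7)
  LRU total faults: 7
--- Optimal ---
  step 0: ref 3 -> FAULT, frames=[3,-,-] (faults so far: 1)
  step 1: ref 1 -> FAULT, frames=[3,1,-] (faults so far: 2)
  step 2: ref 3 -> HIT, frames=[3,1,-] (faults so far: 2)
  step 3: ref 3 -> HIT, frames=[3,1,-] (faults so far: 2)
  step 4: ref 1 -> HIT, frames=[3,1,-] (faults so far: 2)
  step 5: ref 3 -> HIT, frames=[3,1,-] (faults so far: 2)
  step 6: ref 4 -> FAULT, frames=[3,1,4] (faults so far: 3)
  step 7: ref 2 -> FAULT, evict 3, frames=[2,1,4] (faults so far: 4)
  step 8: ref 2 -> HIT, frames=[2,1,4] (faults so far: 4)
  step 9: ref 1 -> HIT, frames=[2,1,4] (faults so far: 4)
  step 10: ref 4 -> HIT, frames=[2,1,4] (faults so far: 4)
  step 11: ref 1 -> HIT, frames=[2,1,4] (faults so far: 4)
  step 12: ref 3 -> FAULT, evict 1, frames=[2,3,4] (faults so far: 5)
  step 13: ref 2 -> HIT, frames=[2,3,4] (faults so far: 5)
  Optimal total faults: 5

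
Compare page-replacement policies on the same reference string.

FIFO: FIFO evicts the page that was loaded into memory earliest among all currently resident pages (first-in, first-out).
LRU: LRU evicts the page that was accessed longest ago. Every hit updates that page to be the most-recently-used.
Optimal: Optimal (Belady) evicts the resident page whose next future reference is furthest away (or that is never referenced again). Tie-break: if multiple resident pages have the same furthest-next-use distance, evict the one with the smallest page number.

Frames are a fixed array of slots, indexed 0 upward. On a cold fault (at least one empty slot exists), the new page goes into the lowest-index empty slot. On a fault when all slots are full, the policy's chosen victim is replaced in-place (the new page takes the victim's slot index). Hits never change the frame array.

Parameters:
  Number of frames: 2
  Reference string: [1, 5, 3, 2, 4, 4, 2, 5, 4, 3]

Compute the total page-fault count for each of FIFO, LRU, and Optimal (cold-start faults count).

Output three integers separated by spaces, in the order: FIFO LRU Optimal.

--- FIFO ---
  step 0: ref 1 -> FAULT, frames=[1,-] (faults so far: 1)
  step 1: ref 5 -> FAULT, frames=[1,5] (faults so far: 2)
  step 2: ref 3 -> FAULT, evict 1, frames=[3,5] (faults so far: 3)
  step 3: ref 2 -> FAULT, evict 5, frames=[3,2] (faults so far: 4)
  step 4: ref 4 -> FAULT, evict 3, frames=[4,2] (faults so far: 5)
  step 5: ref 4 -> HIT, frames=[4,2] (faults so far: 5)
  step 6: ref 2 -> HIT, frames=[4,2] (faults so far: 5)
  step 7: ref 5 -> FAULT, evict 2, frames=[4,5] (faults so far: 6)
  step 8: ref 4 -> HIT, frames=[4,5] (faults so far: 6)
  step 9: ref 3 -> FAULT, evict 4, frames=[3,5] (faults so far: 7)
  FIFO total faults: 7
--- LRU ---
  step 0: ref 1 -> FAULT, frames=[1,-] (faults so far: 1)
  step 1: ref 5 -> FAULT, frames=[1,5] (faults so far: 2)
  step 2: ref 3 -> FAULT, evict 1, frames=[3,5] (faults so far: 3)
  step 3: ref 2 -> FAULT, evict 5, frames=[3,2] (faults so far: 4)
  step 4: ref 4 -> FAULT, evict 3, frames=[4,2] (faults so far: 5)
  step 5: ref 4 -> HIT, frames=[4,2] (faults so far: 5)
  step 6: ref 2 -> HIT, frames=[4,2] (faults so far: 5)
  step 7: ref 5 -> FAULT, evict 4, frames=[5,2] (faults so far: 6)
  step 8: ref 4 -> FAULT, evict 2, frames=[5,4] (faults so far: 7)
  step 9: ref 3 -> FAULT, evict 5, frames=[3,4] (faults so far: 8)
  LRU total faults: 8
--- Optimal ---
  step 0: ref 1 -> FAULT, frames=[1,-] (faults so far: 1)
  step 1: ref 5 -> FAULT, frames=[1,5] (faults so far: 2)
  step 2: ref 3 -> FAULT, evict 1, frames=[3,5] (faults so far: 3)
  step 3: ref 2 -> FAULT, evict 3, frames=[2,5] (faults so far: 4)
  step 4: ref 4 -> FAULT, evict 5, frames=[2,4] (faults so far: 5)
  step 5: ref 4 -> HIT, frames=[2,4] (faults so far: 5)
  step 6: ref 2 -> HIT, frames=[2,4] (faults so far: 5)
  step 7: ref 5 -> FAULT, evict 2, frames=[5,4] (faults so far: 6)
  step 8: ref 4 -> HIT, frames=[5,4] (faults so far: 6)
  step 9: ref 3 -> FAULT, evict 4, frames=[5,3] (faults so far: 7)
  Optimal total faults: 7

Answer: 7 8 7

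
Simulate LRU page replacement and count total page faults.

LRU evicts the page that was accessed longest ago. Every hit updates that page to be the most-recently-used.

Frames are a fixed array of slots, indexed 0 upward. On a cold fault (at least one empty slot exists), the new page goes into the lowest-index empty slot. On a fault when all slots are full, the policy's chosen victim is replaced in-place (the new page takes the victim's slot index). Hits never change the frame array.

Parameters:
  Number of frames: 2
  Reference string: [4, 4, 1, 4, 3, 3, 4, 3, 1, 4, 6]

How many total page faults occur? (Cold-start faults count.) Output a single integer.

Step 0: ref 4 → FAULT, frames=[4,-]
Step 1: ref 4 → HIT, frames=[4,-]
Step 2: ref 1 → FAULT, frames=[4,1]
Step 3: ref 4 → HIT, frames=[4,1]
Step 4: ref 3 → FAULT (evict 1), frames=[4,3]
Step 5: ref 3 → HIT, frames=[4,3]
Step 6: ref 4 → HIT, frames=[4,3]
Step 7: ref 3 → HIT, frames=[4,3]
Step 8: ref 1 → FAULT (evict 4), frames=[1,3]
Step 9: ref 4 → FAULT (evict 3), frames=[1,4]
Step 10: ref 6 → FAULT (evict 1), frames=[6,4]
Total faults: 6

Answer: 6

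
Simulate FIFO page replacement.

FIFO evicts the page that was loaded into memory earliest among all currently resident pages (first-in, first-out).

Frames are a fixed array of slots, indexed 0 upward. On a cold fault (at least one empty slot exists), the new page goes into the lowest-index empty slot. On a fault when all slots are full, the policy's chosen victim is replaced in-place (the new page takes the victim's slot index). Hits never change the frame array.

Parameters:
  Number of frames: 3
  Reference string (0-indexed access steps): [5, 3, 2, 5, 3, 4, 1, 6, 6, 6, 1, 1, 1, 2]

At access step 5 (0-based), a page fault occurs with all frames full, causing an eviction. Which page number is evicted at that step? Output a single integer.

Step 0: ref 5 -> FAULT, frames=[5,-,-]
Step 1: ref 3 -> FAULT, frames=[5,3,-]
Step 2: ref 2 -> FAULT, frames=[5,3,2]
Step 3: ref 5 -> HIT, frames=[5,3,2]
Step 4: ref 3 -> HIT, frames=[5,3,2]
Step 5: ref 4 -> FAULT, evict 5, frames=[4,3,2]
At step 5: evicted page 5

Answer: 5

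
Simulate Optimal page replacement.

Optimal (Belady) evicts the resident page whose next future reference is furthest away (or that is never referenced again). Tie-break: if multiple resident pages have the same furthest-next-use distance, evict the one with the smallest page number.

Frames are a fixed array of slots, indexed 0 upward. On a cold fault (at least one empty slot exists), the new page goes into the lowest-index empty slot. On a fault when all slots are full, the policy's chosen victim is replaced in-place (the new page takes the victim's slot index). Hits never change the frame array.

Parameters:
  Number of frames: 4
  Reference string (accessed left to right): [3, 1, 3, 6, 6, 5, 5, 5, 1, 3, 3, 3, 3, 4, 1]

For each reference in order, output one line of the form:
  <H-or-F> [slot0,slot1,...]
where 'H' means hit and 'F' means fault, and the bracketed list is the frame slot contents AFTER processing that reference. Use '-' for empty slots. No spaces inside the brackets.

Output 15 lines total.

F [3,-,-,-]
F [3,1,-,-]
H [3,1,-,-]
F [3,1,6,-]
H [3,1,6,-]
F [3,1,6,5]
H [3,1,6,5]
H [3,1,6,5]
H [3,1,6,5]
H [3,1,6,5]
H [3,1,6,5]
H [3,1,6,5]
H [3,1,6,5]
F [4,1,6,5]
H [4,1,6,5]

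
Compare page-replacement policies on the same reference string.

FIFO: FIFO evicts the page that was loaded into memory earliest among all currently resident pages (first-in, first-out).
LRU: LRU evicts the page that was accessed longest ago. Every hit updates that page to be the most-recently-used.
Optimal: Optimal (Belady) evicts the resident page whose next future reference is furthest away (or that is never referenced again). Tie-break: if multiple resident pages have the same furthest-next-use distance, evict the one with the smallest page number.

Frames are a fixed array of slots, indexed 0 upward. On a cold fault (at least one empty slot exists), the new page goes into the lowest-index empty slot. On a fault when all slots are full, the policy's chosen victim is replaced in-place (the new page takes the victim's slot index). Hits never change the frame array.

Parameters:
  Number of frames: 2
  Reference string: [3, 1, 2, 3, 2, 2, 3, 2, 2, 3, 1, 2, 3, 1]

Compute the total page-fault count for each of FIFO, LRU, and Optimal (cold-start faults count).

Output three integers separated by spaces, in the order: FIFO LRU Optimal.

Answer: 8 8 5

Derivation:
--- FIFO ---
  step 0: ref 3 -> FAULT, frames=[3,-] (faults so far: 1)
  step 1: ref 1 -> FAULT, frames=[3,1] (faults so far: 2)
  step 2: ref 2 -> FAULT, evict 3, frames=[2,1] (faults so far: 3)
  step 3: ref 3 -> FAULT, evict 1, frames=[2,3] (faults so far: 4)
  step 4: ref 2 -> HIT, frames=[2,3] (faults so far: 4)
  step 5: ref 2 -> HIT, frames=[2,3] (faults so far: 4)
  step 6: ref 3 -> HIT, frames=[2,3] (faults so far: 4)
  step 7: ref 2 -> HIT, frames=[2,3] (faults so far: 4)
  step 8: ref 2 -> HIT, frames=[2,3] (faults so far: 4)
  step 9: ref 3 -> HIT, frames=[2,3] (faults so far: 4)
  step 10: ref 1 -> FAULT, evict 2, frames=[1,3] (faults so far: 5)
  step 11: ref 2 -> FAULT, evict 3, frames=[1,2] (faults so far: 6)
  step 12: ref 3 -> FAULT, evict 1, frames=[3,2] (faults so far: 7)
  step 13: ref 1 -> FAULT, evict 2, frames=[3,1] (faults so far: 8)
  FIFO total faults: 8
--- LRU ---
  step 0: ref 3 -> FAULT, frames=[3,-] (faults so far: 1)
  step 1: ref 1 -> FAULT, frames=[3,1] (faults so far: 2)
  step 2: ref 2 -> FAULT, evict 3, frames=[2,1] (faults so far: 3)
  step 3: ref 3 -> FAULT, evict 1, frames=[2,3] (faults so far: 4)
  step 4: ref 2 -> HIT, frames=[2,3] (faults so far: 4)
  step 5: ref 2 -> HIT, frames=[2,3] (faults so far: 4)
  step 6: ref 3 -> HIT, frames=[2,3] (faults so far: 4)
  step 7: ref 2 -> HIT, frames=[2,3] (faults so far: 4)
  step 8: ref 2 -> HIT, frames=[2,3] (faults so far: 4)
  step 9: ref 3 -> HIT, frames=[2,3] (faults so far: 4)
  step 10: ref 1 -> FAULT, evict 2, frames=[1,3] (faults so far: 5)
  step 11: ref 2 -> FAULT, evict 3, frames=[1,2] (faults so far: 6)
  step 12: ref 3 -> FAULT, evict 1, frames=[3,2] (faults so far: 7)
  step 13: ref 1 -> FAULT, evict 2, frames=[3,1] (faults so far: 8)
  LRU total faults: 8
--- Optimal ---
  step 0: ref 3 -> FAULT, frames=[3,-] (faults so far: 1)
  step 1: ref 1 -> FAULT, frames=[3,1] (faults so far: 2)
  step 2: ref 2 -> FAULT, evict 1, frames=[3,2] (faults so far: 3)
  step 3: ref 3 -> HIT, frames=[3,2] (faults so far: 3)
  step 4: ref 2 -> HIT, frames=[3,2] (faults so far: 3)
  step 5: ref 2 -> HIT, frames=[3,2] (faults so far: 3)
  step 6: ref 3 -> HIT, frames=[3,2] (faults so far: 3)
  step 7: ref 2 -> HIT, frames=[3,2] (faults so far: 3)
  step 8: ref 2 -> HIT, frames=[3,2] (faults so far: 3)
  step 9: ref 3 -> HIT, frames=[3,2] (faults so far: 3)
  step 10: ref 1 -> FAULT, evict 3, frames=[1,2] (faults so far: 4)
  step 11: ref 2 -> HIT, frames=[1,2] (faults so far: 4)
  step 12: ref 3 -> FAULT, evict 2, frames=[1,3] (faults so far: 5)
  step 13: ref 1 -> HIT, frames=[1,3] (faults so far: 5)
  Optimal total faults: 5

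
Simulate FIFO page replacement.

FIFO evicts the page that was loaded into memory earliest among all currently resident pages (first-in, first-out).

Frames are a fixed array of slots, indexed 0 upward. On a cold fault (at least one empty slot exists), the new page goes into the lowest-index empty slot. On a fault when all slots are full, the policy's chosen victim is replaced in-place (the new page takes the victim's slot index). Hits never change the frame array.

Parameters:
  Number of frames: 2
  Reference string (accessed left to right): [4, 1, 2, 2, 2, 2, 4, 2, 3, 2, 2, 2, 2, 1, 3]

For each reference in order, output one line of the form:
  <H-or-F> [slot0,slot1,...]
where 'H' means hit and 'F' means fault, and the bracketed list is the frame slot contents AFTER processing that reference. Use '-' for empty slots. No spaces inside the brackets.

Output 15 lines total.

F [4,-]
F [4,1]
F [2,1]
H [2,1]
H [2,1]
H [2,1]
F [2,4]
H [2,4]
F [3,4]
F [3,2]
H [3,2]
H [3,2]
H [3,2]
F [1,2]
F [1,3]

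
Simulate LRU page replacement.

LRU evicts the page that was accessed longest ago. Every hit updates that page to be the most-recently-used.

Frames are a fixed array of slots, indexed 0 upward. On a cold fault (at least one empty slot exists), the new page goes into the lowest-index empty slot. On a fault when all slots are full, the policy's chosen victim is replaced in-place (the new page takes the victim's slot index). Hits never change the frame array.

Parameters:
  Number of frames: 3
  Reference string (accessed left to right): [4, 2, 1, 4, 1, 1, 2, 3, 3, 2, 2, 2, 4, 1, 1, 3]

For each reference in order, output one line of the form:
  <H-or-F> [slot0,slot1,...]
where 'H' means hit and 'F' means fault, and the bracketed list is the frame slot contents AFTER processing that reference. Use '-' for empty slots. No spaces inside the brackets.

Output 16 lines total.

F [4,-,-]
F [4,2,-]
F [4,2,1]
H [4,2,1]
H [4,2,1]
H [4,2,1]
H [4,2,1]
F [3,2,1]
H [3,2,1]
H [3,2,1]
H [3,2,1]
H [3,2,1]
F [3,2,4]
F [1,2,4]
H [1,2,4]
F [1,3,4]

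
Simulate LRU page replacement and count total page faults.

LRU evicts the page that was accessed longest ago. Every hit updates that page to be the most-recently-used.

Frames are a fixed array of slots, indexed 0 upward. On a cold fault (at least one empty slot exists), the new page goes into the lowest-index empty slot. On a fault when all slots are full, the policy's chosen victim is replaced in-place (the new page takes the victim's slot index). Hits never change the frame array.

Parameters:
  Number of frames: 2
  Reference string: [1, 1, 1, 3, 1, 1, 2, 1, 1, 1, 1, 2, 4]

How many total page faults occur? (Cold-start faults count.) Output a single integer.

Answer: 4

Derivation:
Step 0: ref 1 → FAULT, frames=[1,-]
Step 1: ref 1 → HIT, frames=[1,-]
Step 2: ref 1 → HIT, frames=[1,-]
Step 3: ref 3 → FAULT, frames=[1,3]
Step 4: ref 1 → HIT, frames=[1,3]
Step 5: ref 1 → HIT, frames=[1,3]
Step 6: ref 2 → FAULT (evict 3), frames=[1,2]
Step 7: ref 1 → HIT, frames=[1,2]
Step 8: ref 1 → HIT, frames=[1,2]
Step 9: ref 1 → HIT, frames=[1,2]
Step 10: ref 1 → HIT, frames=[1,2]
Step 11: ref 2 → HIT, frames=[1,2]
Step 12: ref 4 → FAULT (evict 1), frames=[4,2]
Total faults: 4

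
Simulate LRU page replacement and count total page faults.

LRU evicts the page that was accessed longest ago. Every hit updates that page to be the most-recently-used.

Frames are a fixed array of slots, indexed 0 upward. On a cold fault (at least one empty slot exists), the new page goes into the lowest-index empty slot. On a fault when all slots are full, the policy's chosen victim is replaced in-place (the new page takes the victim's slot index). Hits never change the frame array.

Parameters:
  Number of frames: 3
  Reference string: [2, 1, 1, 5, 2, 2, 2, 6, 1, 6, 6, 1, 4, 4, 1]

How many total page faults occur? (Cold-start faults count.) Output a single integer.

Answer: 6

Derivation:
Step 0: ref 2 → FAULT, frames=[2,-,-]
Step 1: ref 1 → FAULT, frames=[2,1,-]
Step 2: ref 1 → HIT, frames=[2,1,-]
Step 3: ref 5 → FAULT, frames=[2,1,5]
Step 4: ref 2 → HIT, frames=[2,1,5]
Step 5: ref 2 → HIT, frames=[2,1,5]
Step 6: ref 2 → HIT, frames=[2,1,5]
Step 7: ref 6 → FAULT (evict 1), frames=[2,6,5]
Step 8: ref 1 → FAULT (evict 5), frames=[2,6,1]
Step 9: ref 6 → HIT, frames=[2,6,1]
Step 10: ref 6 → HIT, frames=[2,6,1]
Step 11: ref 1 → HIT, frames=[2,6,1]
Step 12: ref 4 → FAULT (evict 2), frames=[4,6,1]
Step 13: ref 4 → HIT, frames=[4,6,1]
Step 14: ref 1 → HIT, frames=[4,6,1]
Total faults: 6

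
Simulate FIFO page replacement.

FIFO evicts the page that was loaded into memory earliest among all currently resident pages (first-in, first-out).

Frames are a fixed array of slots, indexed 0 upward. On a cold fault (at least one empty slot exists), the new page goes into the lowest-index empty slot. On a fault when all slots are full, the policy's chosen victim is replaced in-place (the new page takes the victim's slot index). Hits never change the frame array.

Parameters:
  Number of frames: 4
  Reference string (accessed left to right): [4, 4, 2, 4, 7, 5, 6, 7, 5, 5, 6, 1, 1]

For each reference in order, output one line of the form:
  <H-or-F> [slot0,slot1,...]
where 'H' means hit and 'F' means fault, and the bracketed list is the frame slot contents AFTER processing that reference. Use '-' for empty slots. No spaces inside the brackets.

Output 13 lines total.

F [4,-,-,-]
H [4,-,-,-]
F [4,2,-,-]
H [4,2,-,-]
F [4,2,7,-]
F [4,2,7,5]
F [6,2,7,5]
H [6,2,7,5]
H [6,2,7,5]
H [6,2,7,5]
H [6,2,7,5]
F [6,1,7,5]
H [6,1,7,5]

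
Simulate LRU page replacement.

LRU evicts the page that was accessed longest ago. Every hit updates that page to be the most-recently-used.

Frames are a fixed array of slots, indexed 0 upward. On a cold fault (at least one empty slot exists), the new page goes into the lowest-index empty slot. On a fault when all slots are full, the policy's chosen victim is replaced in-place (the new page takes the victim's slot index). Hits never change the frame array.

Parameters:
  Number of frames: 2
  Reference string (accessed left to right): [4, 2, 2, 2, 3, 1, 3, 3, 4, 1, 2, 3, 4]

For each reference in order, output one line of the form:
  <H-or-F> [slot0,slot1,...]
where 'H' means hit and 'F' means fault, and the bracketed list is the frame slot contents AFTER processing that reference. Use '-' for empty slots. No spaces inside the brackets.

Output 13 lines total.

F [4,-]
F [4,2]
H [4,2]
H [4,2]
F [3,2]
F [3,1]
H [3,1]
H [3,1]
F [3,4]
F [1,4]
F [1,2]
F [3,2]
F [3,4]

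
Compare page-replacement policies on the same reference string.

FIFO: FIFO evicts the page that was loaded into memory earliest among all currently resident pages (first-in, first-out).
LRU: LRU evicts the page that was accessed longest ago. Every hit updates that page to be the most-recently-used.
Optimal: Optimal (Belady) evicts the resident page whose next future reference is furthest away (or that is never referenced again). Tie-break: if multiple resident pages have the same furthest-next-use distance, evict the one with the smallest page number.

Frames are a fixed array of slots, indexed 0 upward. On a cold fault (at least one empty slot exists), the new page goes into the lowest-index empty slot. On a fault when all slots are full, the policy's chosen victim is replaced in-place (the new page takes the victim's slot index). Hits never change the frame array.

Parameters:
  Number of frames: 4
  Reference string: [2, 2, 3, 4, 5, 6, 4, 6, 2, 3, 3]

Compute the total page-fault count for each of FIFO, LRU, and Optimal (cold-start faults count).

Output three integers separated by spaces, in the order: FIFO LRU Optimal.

--- FIFO ---
  step 0: ref 2 -> FAULT, frames=[2,-,-,-] (faults so far: 1)
  step 1: ref 2 -> HIT, frames=[2,-,-,-] (faults so far: 1)
  step 2: ref 3 -> FAULT, frames=[2,3,-,-] (faults so far: 2)
  step 3: ref 4 -> FAULT, frames=[2,3,4,-] (faults so far: 3)
  step 4: ref 5 -> FAULT, frames=[2,3,4,5] (faults so far: 4)
  step 5: ref 6 -> FAULT, evict 2, frames=[6,3,4,5] (faults so far: 5)
  step 6: ref 4 -> HIT, frames=[6,3,4,5] (faults so far: 5)
  step 7: ref 6 -> HIT, frames=[6,3,4,5] (faults so far: 5)
  step 8: ref 2 -> FAULT, evict 3, frames=[6,2,4,5] (faults so far: 6)
  step 9: ref 3 -> FAULT, evict 4, frames=[6,2,3,5] (faults so far: 7)
  step 10: ref 3 -> HIT, frames=[6,2,3,5] (faults so far: 7)
  FIFO total faults: 7
--- LRU ---
  step 0: ref 2 -> FAULT, frames=[2,-,-,-] (faults so far: 1)
  step 1: ref 2 -> HIT, frames=[2,-,-,-] (faults so far: 1)
  step 2: ref 3 -> FAULT, frames=[2,3,-,-] (faults so far: 2)
  step 3: ref 4 -> FAULT, frames=[2,3,4,-] (faults so far: 3)
  step 4: ref 5 -> FAULT, frames=[2,3,4,5] (faults so far: 4)
  step 5: ref 6 -> FAULT, evict 2, frames=[6,3,4,5] (faults so far: 5)
  step 6: ref 4 -> HIT, frames=[6,3,4,5] (faults so far: 5)
  step 7: ref 6 -> HIT, frames=[6,3,4,5] (faults so far: 5)
  step 8: ref 2 -> FAULT, evict 3, frames=[6,2,4,5] (faults so far: 6)
  step 9: ref 3 -> FAULT, evict 5, frames=[6,2,4,3] (faults so far: 7)
  step 10: ref 3 -> HIT, frames=[6,2,4,3] (faults so far: 7)
  LRU total faults: 7
--- Optimal ---
  step 0: ref 2 -> FAULT, frames=[2,-,-,-] (faults so far: 1)
  step 1: ref 2 -> HIT, frames=[2,-,-,-] (faults so far: 1)
  step 2: ref 3 -> FAULT, frames=[2,3,-,-] (faults so far: 2)
  step 3: ref 4 -> FAULT, frames=[2,3,4,-] (faults so far: 3)
  step 4: ref 5 -> FAULT, frames=[2,3,4,5] (faults so far: 4)
  step 5: ref 6 -> FAULT, evict 5, frames=[2,3,4,6] (faults so far: 5)
  step 6: ref 4 -> HIT, frames=[2,3,4,6] (faults so far: 5)
  step 7: ref 6 -> HIT, frames=[2,3,4,6] (faults so far: 5)
  step 8: ref 2 -> HIT, frames=[2,3,4,6] (faults so far: 5)
  step 9: ref 3 -> HIT, frames=[2,3,4,6] (faults so far: 5)
  step 10: ref 3 -> HIT, frames=[2,3,4,6] (faults so far: 5)
  Optimal total faults: 5

Answer: 7 7 5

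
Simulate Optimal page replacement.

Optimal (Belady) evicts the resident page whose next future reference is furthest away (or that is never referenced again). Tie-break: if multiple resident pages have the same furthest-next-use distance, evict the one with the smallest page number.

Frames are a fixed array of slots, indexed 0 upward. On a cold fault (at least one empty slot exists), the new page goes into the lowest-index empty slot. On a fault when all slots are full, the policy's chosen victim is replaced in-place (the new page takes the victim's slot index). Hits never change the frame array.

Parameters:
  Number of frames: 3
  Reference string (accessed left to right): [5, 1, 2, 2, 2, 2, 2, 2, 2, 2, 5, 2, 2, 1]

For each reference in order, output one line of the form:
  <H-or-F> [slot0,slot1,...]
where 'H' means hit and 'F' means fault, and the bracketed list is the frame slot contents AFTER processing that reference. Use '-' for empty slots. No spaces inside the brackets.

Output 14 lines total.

F [5,-,-]
F [5,1,-]
F [5,1,2]
H [5,1,2]
H [5,1,2]
H [5,1,2]
H [5,1,2]
H [5,1,2]
H [5,1,2]
H [5,1,2]
H [5,1,2]
H [5,1,2]
H [5,1,2]
H [5,1,2]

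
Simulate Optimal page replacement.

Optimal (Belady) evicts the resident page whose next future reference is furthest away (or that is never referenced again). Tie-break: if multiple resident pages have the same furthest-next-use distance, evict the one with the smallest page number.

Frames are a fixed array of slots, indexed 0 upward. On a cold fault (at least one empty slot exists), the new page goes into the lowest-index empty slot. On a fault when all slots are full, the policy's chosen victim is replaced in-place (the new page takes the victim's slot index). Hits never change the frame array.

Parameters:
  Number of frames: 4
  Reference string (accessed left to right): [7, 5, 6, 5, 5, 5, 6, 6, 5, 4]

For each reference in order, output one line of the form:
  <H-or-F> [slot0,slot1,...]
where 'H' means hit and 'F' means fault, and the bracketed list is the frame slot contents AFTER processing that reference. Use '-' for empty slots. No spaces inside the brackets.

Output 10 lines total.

F [7,-,-,-]
F [7,5,-,-]
F [7,5,6,-]
H [7,5,6,-]
H [7,5,6,-]
H [7,5,6,-]
H [7,5,6,-]
H [7,5,6,-]
H [7,5,6,-]
F [7,5,6,4]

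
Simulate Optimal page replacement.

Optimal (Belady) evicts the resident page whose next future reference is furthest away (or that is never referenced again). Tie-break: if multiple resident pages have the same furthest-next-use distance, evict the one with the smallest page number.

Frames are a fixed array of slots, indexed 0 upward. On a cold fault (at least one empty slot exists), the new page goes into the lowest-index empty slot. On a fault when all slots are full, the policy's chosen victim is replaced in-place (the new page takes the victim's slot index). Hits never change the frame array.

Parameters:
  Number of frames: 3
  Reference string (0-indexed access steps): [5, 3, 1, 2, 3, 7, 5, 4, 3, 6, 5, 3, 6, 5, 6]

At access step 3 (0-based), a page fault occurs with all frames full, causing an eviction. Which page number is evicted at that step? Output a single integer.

Answer: 1

Derivation:
Step 0: ref 5 -> FAULT, frames=[5,-,-]
Step 1: ref 3 -> FAULT, frames=[5,3,-]
Step 2: ref 1 -> FAULT, frames=[5,3,1]
Step 3: ref 2 -> FAULT, evict 1, frames=[5,3,2]
At step 3: evicted page 1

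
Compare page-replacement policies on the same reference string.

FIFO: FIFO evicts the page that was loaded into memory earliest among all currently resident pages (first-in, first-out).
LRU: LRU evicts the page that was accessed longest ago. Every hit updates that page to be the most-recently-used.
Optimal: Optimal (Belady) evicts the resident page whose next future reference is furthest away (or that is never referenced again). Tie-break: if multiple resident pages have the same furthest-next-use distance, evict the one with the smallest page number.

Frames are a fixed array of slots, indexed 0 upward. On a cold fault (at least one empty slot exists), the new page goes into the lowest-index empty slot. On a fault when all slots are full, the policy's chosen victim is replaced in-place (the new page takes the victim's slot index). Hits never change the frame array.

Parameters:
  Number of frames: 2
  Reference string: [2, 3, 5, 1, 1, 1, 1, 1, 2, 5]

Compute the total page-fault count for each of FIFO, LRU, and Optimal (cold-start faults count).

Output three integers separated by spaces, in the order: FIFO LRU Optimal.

--- FIFO ---
  step 0: ref 2 -> FAULT, frames=[2,-] (faults so far: 1)
  step 1: ref 3 -> FAULT, frames=[2,3] (faults so far: 2)
  step 2: ref 5 -> FAULT, evict 2, frames=[5,3] (faults so far: 3)
  step 3: ref 1 -> FAULT, evict 3, frames=[5,1] (faults so far: 4)
  step 4: ref 1 -> HIT, frames=[5,1] (faults so far: 4)
  step 5: ref 1 -> HIT, frames=[5,1] (faults so far: 4)
  step 6: ref 1 -> HIT, frames=[5,1] (faults so far: 4)
  step 7: ref 1 -> HIT, frames=[5,1] (faults so far: 4)
  step 8: ref 2 -> FAULT, evict 5, frames=[2,1] (faults so far: 5)
  step 9: ref 5 -> FAULT, evict 1, frames=[2,5] (faults so far: 6)
  FIFO total faults: 6
--- LRU ---
  step 0: ref 2 -> FAULT, frames=[2,-] (faults so far: 1)
  step 1: ref 3 -> FAULT, frames=[2,3] (faults so far: 2)
  step 2: ref 5 -> FAULT, evict 2, frames=[5,3] (faults so far: 3)
  step 3: ref 1 -> FAULT, evict 3, frames=[5,1] (faults so far: 4)
  step 4: ref 1 -> HIT, frames=[5,1] (faults so far: 4)
  step 5: ref 1 -> HIT, frames=[5,1] (faults so far: 4)
  step 6: ref 1 -> HIT, frames=[5,1] (faults so far: 4)
  step 7: ref 1 -> HIT, frames=[5,1] (faults so far: 4)
  step 8: ref 2 -> FAULT, evict 5, frames=[2,1] (faults so far: 5)
  step 9: ref 5 -> FAULT, evict 1, frames=[2,5] (faults so far: 6)
  LRU total faults: 6
--- Optimal ---
  step 0: ref 2 -> FAULT, frames=[2,-] (faults so far: 1)
  step 1: ref 3 -> FAULT, frames=[2,3] (faults so far: 2)
  step 2: ref 5 -> FAULT, evict 3, frames=[2,5] (faults so far: 3)
  step 3: ref 1 -> FAULT, evict 5, frames=[2,1] (faults so far: 4)
  step 4: ref 1 -> HIT, frames=[2,1] (faults so far: 4)
  step 5: ref 1 -> HIT, frames=[2,1] (faults so far: 4)
  step 6: ref 1 -> HIT, frames=[2,1] (faults so far: 4)
  step 7: ref 1 -> HIT, frames=[2,1] (faults so far: 4)
  step 8: ref 2 -> HIT, frames=[2,1] (faults so far: 4)
  step 9: ref 5 -> FAULT, evict 1, frames=[2,5] (faults so far: 5)
  Optimal total faults: 5

Answer: 6 6 5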